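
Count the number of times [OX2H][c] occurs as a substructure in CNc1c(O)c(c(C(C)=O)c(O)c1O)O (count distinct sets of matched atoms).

4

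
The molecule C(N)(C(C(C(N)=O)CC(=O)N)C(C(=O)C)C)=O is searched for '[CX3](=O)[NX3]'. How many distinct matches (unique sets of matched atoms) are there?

3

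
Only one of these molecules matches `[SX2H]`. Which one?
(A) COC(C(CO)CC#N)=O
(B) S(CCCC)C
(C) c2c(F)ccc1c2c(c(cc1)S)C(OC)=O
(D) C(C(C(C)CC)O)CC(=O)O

[SX2H] describes an aliphatic sulfur with two connections, one being H (a thiol).
(A) has a hydroxyl group (-OH) but it is an -OH, not an -SH.
(B) has a methylthio ether (-SCH3) but the sulfur has H0 (bonded to two carbons), not H1.
(C) contains a thiol (-SH), which satisfies every atom and bond constraint.
(D) has a hydroxyl group (-OH) but it is an -OH, not an -SH.
So the answer is (C).

C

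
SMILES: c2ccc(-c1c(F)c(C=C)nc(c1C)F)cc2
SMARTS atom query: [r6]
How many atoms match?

The query [r6] means: r6 matches atoms in a six-membered ring.
Check the 17 heavy atoms by environment: 1× n (aromatic, in 6-ring) → match; 11× c (aromatic, in 6-ring) → match; 3× C (acyclic) → no; 2× F (acyclic) → no.
Summing the matching environments: 1 + 11 = 12 matching atoms.

12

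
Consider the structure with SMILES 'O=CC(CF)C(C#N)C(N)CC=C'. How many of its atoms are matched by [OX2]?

The query [OX2] means: aliphatic oxygen with two total connections — ether, hydroxyl, or ester single-bond O.
Check the 13 heavy atoms by environment: 5× C (X4) → no; 1× C (X2) → no; 1× N (X1) → no; 1× N (X3) → no; 3× C (X3) → no; 1× O (X1) → no; 1× F (X1) → no.
No environment satisfies the query, so 0 matching atoms.

0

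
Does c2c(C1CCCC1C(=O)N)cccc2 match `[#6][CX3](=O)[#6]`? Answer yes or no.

No

The pattern [#6][CX3](=O)[#6] describes a carbonyl carbon (no H) flanked by two carbons — a ketone.
The closest candidate here is a primary amide (-C(=O)NH2), but one neighbour of the carbonyl carbon is N, not C. No other fragment satisfies the full query, so there is no match.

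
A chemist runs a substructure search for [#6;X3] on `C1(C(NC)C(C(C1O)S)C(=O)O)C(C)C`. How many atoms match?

1

The query [#6;X3] means: any carbon (aromatic or not) with three total connections.
Check the 15 heavy atoms by environment: 9× C (X4) → no; 1× N (X3) → no; 2× O (X2) → no; 1× C (X3) → match; 1× O (X1) → no; 1× S (X2) → no.
That gives 1 matching atom.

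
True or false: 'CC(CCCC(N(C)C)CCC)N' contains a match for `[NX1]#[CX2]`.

The pattern [NX1]#[CX2] describes a nitrogen triple-bonded to a two-connected carbon — a nitrile.
The closest candidate here is a primary amino group (-NH2), but the nitrogen is NX3 (three connections), not NX1 triple-bonded. No other fragment satisfies the full query, so there is no match.

False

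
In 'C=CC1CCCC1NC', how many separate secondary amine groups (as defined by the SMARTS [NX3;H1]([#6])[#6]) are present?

1

[NX3;H1]([#6])[#6] is the SMARTS for a secondary amine: a trivalent nitrogen with one H, bonded to two carbons.
Exactly one fragment in the molecule meets all constraints, giving 1 match.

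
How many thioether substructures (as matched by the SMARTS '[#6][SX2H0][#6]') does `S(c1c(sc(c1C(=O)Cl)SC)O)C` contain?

[#6][SX2H0][#6] is the SMARTS for a thioether: an aliphatic sulfur bridging two carbons with no H on the sulfur.
The molecule carries 2 separate instances of a methylthio ether (-SCH3) meeting every constraint; each maps to a distinct set of atoms, giving 2 matches.

2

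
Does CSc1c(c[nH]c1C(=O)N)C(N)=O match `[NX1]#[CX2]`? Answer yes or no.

The pattern [NX1]#[CX2] describes a nitrogen triple-bonded to a two-connected carbon — a nitrile.
The closest candidate here is a primary amide (-C(=O)NH2), but the nitrogen is NX3, not NX1. No other fragment satisfies the full query, so there is no match.

No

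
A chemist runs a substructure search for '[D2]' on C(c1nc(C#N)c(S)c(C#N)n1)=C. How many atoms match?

5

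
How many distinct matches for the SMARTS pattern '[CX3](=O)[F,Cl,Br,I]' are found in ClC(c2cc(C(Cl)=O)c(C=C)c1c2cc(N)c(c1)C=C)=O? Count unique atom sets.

[CX3](=O)[F,Cl,Br,I] is the SMARTS for an acyl halide: a carbonyl carbon bonded to a halogen.
The molecule carries 2 separate instances of an acyl chloride (-C(=O)Cl) meeting every constraint; each maps to a distinct set of atoms, giving 2 matches.

2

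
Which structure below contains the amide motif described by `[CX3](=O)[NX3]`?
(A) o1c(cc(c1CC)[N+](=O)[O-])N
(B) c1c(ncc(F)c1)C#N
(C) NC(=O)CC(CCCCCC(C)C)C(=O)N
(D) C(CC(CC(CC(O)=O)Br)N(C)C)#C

C

[CX3](=O)[NX3] describes a carbonyl carbon bonded to a trivalent nitrogen (an amide).
(A) has a primary amino group (-NH2) but the -NH2 is not attached to a carbonyl carbon.
(B) has a nitrile (-C#N) but the nitrile N is NX1 (triple-bonded), not NX3.
(C) contains a primary amide (-C(=O)NH2), which satisfies every atom and bond constraint.
(D) has a carboxylic acid group (-C(=O)OH) but the carbonyl is bonded to O, not to an NX3 nitrogen.
So the answer is (C).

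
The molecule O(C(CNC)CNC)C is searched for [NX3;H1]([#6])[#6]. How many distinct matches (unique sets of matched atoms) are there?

[NX3;H1]([#6])[#6] is the SMARTS for a secondary amine: a trivalent nitrogen with one H, bonded to two carbons.
The molecule carries 2 separate instances of an N-methylamino group (-NHCH3) meeting every constraint; each maps to a distinct set of atoms, giving 2 matches.

2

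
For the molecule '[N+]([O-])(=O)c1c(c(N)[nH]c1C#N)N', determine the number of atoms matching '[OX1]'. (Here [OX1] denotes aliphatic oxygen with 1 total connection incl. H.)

The query [OX1] means: aliphatic oxygen with one total connection — typically a carbonyl =O or an oxide.
Check the 12 heavy atoms by environment: 1× n (aromatic, X3) → no; 4× c (aromatic, X3) → no; 2× N (X3) → no; 1× C (X2) → no; 1× N (X1) → no; 1× N (charge +1, X3) → no; 1× O (charge -1, X1) → match; 1× O (X1) → match.
Summing the matching environments: 1 + 1 = 2 matching atoms.

2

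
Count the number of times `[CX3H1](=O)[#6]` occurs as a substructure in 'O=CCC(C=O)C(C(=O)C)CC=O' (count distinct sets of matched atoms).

3

[CX3H1](=O)[#6] is the SMARTS for an aldehyde: an sp2 carbon with one H, double-bonded to O and single-bonded to carbon.
The molecule carries 3 separate instances of an aldehyde (-CHO) meeting every constraint; each maps to a distinct set of atoms, giving 3 matches.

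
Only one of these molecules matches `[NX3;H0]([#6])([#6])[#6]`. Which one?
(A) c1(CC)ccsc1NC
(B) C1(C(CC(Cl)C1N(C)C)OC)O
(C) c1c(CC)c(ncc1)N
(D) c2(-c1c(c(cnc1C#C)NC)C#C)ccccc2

[NX3;H0]([#6])([#6])[#6] describes a trivalent nitrogen with no H, bonded to three carbons (a tertiary amine).
(A) has an N-methylamino group (-NHCH3) but the nitrogen still has one H (H1), not H0.
(B) contains a dimethylamino group (-N(CH3)2), which satisfies every atom and bond constraint.
(C) has a primary amino group (-NH2) but the nitrogen has H2, not H0 with three carbons.
(D) has an N-methylamino group (-NHCH3) but the nitrogen still has one H (H1), not H0.
So the answer is (B).

B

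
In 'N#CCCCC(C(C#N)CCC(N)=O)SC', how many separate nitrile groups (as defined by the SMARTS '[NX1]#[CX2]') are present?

2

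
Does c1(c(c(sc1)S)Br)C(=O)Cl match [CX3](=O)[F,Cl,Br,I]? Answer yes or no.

Yes

The pattern [CX3](=O)[F,Cl,Br,I] describes a carbonyl carbon bonded to a halogen — an acyl halide.
The molecule carries an acyl chloride (-C(=O)Cl), whose atoms satisfy every constraint of the query, so the pattern matches.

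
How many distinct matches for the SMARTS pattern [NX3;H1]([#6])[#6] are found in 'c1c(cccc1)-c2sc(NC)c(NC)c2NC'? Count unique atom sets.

[NX3;H1]([#6])[#6] is the SMARTS for a secondary amine: a trivalent nitrogen with one H, bonded to two carbons.
The molecule carries 3 separate instances of an N-methylamino group (-NHCH3) meeting every constraint; each maps to a distinct set of atoms, giving 3 matches.

3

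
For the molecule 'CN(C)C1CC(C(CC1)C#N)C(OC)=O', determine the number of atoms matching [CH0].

2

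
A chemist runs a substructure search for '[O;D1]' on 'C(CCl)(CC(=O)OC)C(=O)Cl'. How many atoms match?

The query [O;D1] means: aliphatic oxygen bonded to exactly one heavy atom.
Check the 11 heavy atoms by environment: 2× C (D2) → no; 3× C (D3) → no; 2× O (D1) → match; 2× Cl (D1) → no; 1× O (D2) → no; 1× C (D1) → no.
That gives 2 matching atoms.

2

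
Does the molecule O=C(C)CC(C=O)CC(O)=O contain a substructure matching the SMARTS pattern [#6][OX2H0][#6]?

No

The pattern [#6][OX2H0][#6] describes an aliphatic oxygen bridging two carbons with no H on the oxygen — an ether.
The closest candidate here is a carboxylic acid group (-C(=O)OH), but the -OH oxygen has H1; the =O is OX1, not OX2. No other fragment satisfies the full query, so there is no match.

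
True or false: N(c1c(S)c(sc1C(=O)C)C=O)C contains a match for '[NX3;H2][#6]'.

False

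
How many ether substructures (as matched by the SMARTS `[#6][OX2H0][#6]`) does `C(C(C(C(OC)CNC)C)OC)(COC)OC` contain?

4

[#6][OX2H0][#6] is the SMARTS for an ether: an aliphatic oxygen bridging two carbons with no H on the oxygen.
The molecule carries 4 separate instances of a methoxy ether (-OCH3) meeting every constraint; each maps to a distinct set of atoms, giving 4 matches.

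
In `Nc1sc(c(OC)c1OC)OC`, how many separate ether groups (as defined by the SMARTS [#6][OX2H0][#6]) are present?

[#6][OX2H0][#6] is the SMARTS for an ether: an aliphatic oxygen bridging two carbons with no H on the oxygen.
The molecule carries 3 separate instances of a methoxy ether (-OCH3) meeting every constraint; each maps to a distinct set of atoms, giving 3 matches.

3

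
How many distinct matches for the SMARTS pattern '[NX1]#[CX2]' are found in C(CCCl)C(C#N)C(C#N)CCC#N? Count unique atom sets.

3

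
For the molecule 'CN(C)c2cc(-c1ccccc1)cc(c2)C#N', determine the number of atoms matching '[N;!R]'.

The query [N;!R] means: aliphatic nitrogen not in a ring.
Check the 17 heavy atoms by environment: 12× c (aromatic, in 6-ring) → no; 2× N (acyclic) → match; 3× C (acyclic) → no.
That gives 2 matching atoms.

2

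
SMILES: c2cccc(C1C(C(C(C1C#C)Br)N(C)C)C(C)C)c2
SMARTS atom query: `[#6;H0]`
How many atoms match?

The query [#6;H0] means: any carbon with no attached hydrogen.
Check the 20 heavy atoms by environment: 7× C (H1) → no; 1× N (H0) → no; 4× C (H3) → no; 1× c (aromatic, H0) → match; 5× c (aromatic, H1) → no; 1× Br (H0) → no; 1× C (H0) → match.
Summing the matching environments: 1 + 1 = 2 matching atoms.

2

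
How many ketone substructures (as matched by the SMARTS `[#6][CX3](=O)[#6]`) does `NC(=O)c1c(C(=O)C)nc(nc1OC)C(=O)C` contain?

2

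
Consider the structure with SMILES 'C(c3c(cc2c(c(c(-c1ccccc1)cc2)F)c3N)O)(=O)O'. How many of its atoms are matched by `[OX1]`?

1

Check the 22 heavy atoms by environment: 16× c (aromatic, X3) → no; 1× N (X3) → no; 1× C (X3) → no; 1× O (X1) → match; 2× O (X2) → no; 1× F (X1) → no.
That gives 1 matching atom.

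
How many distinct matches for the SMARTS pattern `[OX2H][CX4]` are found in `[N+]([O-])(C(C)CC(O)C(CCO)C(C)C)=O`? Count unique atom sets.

2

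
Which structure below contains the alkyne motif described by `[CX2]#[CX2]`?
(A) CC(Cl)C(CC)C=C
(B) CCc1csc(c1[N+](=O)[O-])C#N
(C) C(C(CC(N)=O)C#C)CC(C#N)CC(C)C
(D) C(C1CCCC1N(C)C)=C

[CX2]#[CX2] describes a carbon-carbon triple bond (an alkyne).
(A) has a vinyl group (-CH=CH2) but the C=C is a double bond; both carbons are CX3, not CX2.
(B) has a nitrile (-C#N) but the triple bond is C#N, not C#C.
(C) contains an ethynyl group (-C#CH), which satisfies every atom and bond constraint.
(D) has a vinyl group (-CH=CH2) but the C=C is a double bond; both carbons are CX3, not CX2.
So the answer is (C).

C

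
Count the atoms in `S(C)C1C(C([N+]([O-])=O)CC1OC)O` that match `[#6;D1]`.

The query [#6;D1] means: carbon bonded to exactly one heavy atom.
Check the 13 heavy atoms by environment: 4× C (D3) → no; 1× C (D2) → no; 2× O (D1) → no; 1× N (charge +1, D3) → no; 1× O (charge -1, D1) → no; 1× S (D2) → no; 2× C (D1) → match; 1× O (D2) → no.
That gives 2 matching atoms.

2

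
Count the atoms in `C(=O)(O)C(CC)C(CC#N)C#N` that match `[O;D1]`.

2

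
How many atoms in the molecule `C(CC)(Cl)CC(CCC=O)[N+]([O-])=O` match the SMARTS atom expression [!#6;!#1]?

5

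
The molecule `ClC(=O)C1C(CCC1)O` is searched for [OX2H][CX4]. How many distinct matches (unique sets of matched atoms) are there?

1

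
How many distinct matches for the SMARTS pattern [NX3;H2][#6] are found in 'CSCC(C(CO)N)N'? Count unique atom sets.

[NX3;H2][#6] is the SMARTS for a primary amine: a trivalent nitrogen with two H attached to carbon.
The molecule carries 2 separate instances of a primary amino group (-NH2) meeting every constraint; each maps to a distinct set of atoms, giving 2 matches.

2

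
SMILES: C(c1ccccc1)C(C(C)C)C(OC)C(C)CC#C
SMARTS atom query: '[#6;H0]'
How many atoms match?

2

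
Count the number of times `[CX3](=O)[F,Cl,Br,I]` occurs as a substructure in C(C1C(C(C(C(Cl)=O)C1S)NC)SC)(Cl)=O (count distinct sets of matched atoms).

2

[CX3](=O)[F,Cl,Br,I] is the SMARTS for an acyl halide: a carbonyl carbon bonded to a halogen.
The molecule carries 2 separate instances of an acyl chloride (-C(=O)Cl) meeting every constraint; each maps to a distinct set of atoms, giving 2 matches.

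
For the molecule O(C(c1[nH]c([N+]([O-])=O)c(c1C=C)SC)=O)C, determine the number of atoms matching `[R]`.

5

The query [R] means: R matches any atom that is part of a ring.
Check the 16 heavy atoms by environment: 1× n (aromatic, in 5-ring) → match; 4× c (aromatic, in 5-ring) → match; 1× N (charge +1, acyclic) → no; 1× O (charge -1, acyclic) → no; 3× O (acyclic) → no; 5× C (acyclic) → no; 1× S (acyclic) → no.
Summing the matching environments: 1 + 4 = 5 matching atoms.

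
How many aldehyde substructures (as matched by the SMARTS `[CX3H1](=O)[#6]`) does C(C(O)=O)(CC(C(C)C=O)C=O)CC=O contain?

3

[CX3H1](=O)[#6] is the SMARTS for an aldehyde: an sp2 carbon with one H, double-bonded to O and single-bonded to carbon.
The molecule carries 3 separate instances of an aldehyde (-CHO) meeting every constraint; each maps to a distinct set of atoms, giving 3 matches.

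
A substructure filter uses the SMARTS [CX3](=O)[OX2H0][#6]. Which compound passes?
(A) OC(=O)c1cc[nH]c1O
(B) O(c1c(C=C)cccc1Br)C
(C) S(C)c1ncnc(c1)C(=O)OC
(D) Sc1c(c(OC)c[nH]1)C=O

C

[CX3](=O)[OX2H0][#6] describes a carbonyl carbon bonded to an oxygen that is itself bonded to carbon (no H on that O) (an ester).
(A) has a carboxylic acid group (-C(=O)OH) but the singly-bonded O carries H (OX2H1, not H0).
(B) has a methoxy ether (-OCH3) but the ether oxygen is not adjacent to a C=O carbon.
(C) contains a methyl-ester group (-C(=O)OCH3), which satisfies every atom and bond constraint.
(D) has a methoxy ether (-OCH3) but the ether oxygen is not adjacent to a C=O carbon.
So the answer is (C).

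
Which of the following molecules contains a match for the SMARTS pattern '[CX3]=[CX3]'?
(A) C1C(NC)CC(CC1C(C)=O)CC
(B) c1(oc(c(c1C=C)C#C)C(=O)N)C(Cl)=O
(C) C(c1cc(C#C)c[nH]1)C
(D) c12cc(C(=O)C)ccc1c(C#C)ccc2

B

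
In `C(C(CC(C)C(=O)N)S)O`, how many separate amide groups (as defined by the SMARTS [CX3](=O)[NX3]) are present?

1

[CX3](=O)[NX3] is the SMARTS for an amide: a carbonyl carbon bonded to a trivalent nitrogen.
Exactly one fragment in the molecule meets all constraints, giving 1 match.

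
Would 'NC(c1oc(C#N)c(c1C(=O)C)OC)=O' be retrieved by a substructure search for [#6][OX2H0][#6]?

Yes

The pattern [#6][OX2H0][#6] describes an aliphatic oxygen bridging two carbons with no H on the oxygen — an ether.
The molecule carries a methoxy ether (-OCH3), whose atoms satisfy every constraint of the query, so the pattern matches.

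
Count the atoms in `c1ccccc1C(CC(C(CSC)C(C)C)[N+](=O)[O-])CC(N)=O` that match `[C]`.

Check the 23 heavy atoms by environment: 11× C → match; 1× S → no; 6× c (aromatic) → no; 1× N (charge +1) → no; 1× O (charge -1) → no; 2× O → no; 1× N → no.
That gives 11 matching atoms.

11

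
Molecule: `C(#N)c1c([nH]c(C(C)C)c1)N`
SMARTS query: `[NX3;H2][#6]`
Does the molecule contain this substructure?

The pattern [NX3;H2][#6] describes a trivalent nitrogen with two H attached to carbon — a primary amine.
The molecule carries a primary amino group (-NH2), whose atoms satisfy every constraint of the query, so the pattern matches.

Yes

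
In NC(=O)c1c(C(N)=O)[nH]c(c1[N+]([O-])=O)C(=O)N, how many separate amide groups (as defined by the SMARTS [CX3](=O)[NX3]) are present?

3

[CX3](=O)[NX3] is the SMARTS for an amide: a carbonyl carbon bonded to a trivalent nitrogen.
The molecule carries 3 separate instances of a primary amide (-C(=O)NH2) meeting every constraint; each maps to a distinct set of atoms, giving 3 matches.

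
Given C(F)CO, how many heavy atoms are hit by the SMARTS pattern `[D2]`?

Check the 4 heavy atoms by environment: 2× C (D2) → match; 1× F (D1) → no; 1× O (D1) → no.
That gives 2 matching atoms.

2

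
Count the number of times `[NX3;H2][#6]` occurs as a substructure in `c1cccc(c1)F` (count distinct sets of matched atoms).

0

[NX3;H2][#6] is the SMARTS for a primary amine: a trivalent nitrogen with two H attached to carbon.
No fragment in the molecule satisfies every constraint, giving 0 matches.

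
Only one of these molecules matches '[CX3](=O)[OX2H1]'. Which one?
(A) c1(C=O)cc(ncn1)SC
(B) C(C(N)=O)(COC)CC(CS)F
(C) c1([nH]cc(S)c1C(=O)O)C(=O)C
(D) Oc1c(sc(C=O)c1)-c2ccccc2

C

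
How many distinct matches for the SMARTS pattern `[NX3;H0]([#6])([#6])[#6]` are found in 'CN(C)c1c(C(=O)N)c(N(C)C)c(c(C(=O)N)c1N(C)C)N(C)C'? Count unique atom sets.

4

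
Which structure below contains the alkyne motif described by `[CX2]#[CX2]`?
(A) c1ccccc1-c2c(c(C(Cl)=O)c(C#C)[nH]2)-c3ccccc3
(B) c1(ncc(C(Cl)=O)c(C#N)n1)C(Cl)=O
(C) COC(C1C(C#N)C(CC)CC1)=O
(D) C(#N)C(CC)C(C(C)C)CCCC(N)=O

A

[CX2]#[CX2] describes a carbon-carbon triple bond (an alkyne).
(A) contains an ethynyl group (-C#CH), which satisfies every atom and bond constraint.
(B) has a nitrile (-C#N) but the triple bond is C#N, not C#C.
(C) has a nitrile (-C#N) but the triple bond is C#N, not C#C.
(D) has a nitrile (-C#N) but the triple bond is C#N, not C#C.
So the answer is (A).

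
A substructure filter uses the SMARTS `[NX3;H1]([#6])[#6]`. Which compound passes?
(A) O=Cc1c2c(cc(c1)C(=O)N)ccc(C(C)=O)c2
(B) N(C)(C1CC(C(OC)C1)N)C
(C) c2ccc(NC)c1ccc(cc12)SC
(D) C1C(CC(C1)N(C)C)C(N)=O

C

[NX3;H1]([#6])[#6] describes a trivalent nitrogen with one H, bonded to two carbons (a secondary amine).
(A) has a primary amide (-C(=O)NH2) but the -C(=O)NH2 nitrogen has H2, not H1.
(B) has a primary amino group (-NH2) but the nitrogen has H2 and only one carbon neighbour.
(C) contains an N-methylamino group (-NHCH3), which satisfies every atom and bond constraint.
(D) has a dimethylamino group (-N(CH3)2) but the nitrogen has H0, not H1.
So the answer is (C).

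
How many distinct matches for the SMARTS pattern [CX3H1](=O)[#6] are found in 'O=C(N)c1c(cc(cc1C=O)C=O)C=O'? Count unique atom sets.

[CX3H1](=O)[#6] is the SMARTS for an aldehyde: an sp2 carbon with one H, double-bonded to O and single-bonded to carbon.
The molecule carries 3 separate instances of an aldehyde (-CHO) meeting every constraint; each maps to a distinct set of atoms, giving 3 matches.

3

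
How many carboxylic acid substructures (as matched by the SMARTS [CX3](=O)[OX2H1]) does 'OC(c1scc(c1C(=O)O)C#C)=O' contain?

[CX3](=O)[OX2H1] is the SMARTS for a carboxylic acid: an sp2 carbon double-bonded to O and single-bonded to an -OH oxygen.
The molecule carries 2 separate instances of a carboxylic acid group (-C(=O)OH) meeting every constraint; each maps to a distinct set of atoms, giving 2 matches.

2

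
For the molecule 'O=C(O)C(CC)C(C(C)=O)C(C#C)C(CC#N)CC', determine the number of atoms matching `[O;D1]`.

3

The query [O;D1] means: aliphatic oxygen bonded to exactly one heavy atom.
Check the 19 heavy atoms by environment: 5× C (D2) → no; 6× C (D3) → no; 3× O (D1) → match; 4× C (D1) → no; 1× N (D1) → no.
That gives 3 matching atoms.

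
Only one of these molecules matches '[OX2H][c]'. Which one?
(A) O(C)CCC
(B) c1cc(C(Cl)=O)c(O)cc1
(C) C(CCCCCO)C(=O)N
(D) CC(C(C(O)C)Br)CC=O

[OX2H][c] describes a hydroxyl oxygen attached to an aromatic carbon (a phenol).
(A) has a methoxy ether (-OCH3) but the oxygen has H0, not H1.
(B) contains a hydroxyl group (-OH), which satisfies every atom and bond constraint.
(C) has a hydroxyl group (-OH) but the -OH is on an aliphatic carbon, not an aromatic c.
(D) has a hydroxyl group (-OH) but the -OH is on an aliphatic carbon, not an aromatic c.
So the answer is (B).

B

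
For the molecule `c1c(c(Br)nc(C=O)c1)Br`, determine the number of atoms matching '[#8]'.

Check the 10 heavy atoms by environment: 1× n (aromatic) → no; 5× c (aromatic) → no; 1× C → no; 1× O → match; 2× Br → no.
That gives 1 matching atom.

1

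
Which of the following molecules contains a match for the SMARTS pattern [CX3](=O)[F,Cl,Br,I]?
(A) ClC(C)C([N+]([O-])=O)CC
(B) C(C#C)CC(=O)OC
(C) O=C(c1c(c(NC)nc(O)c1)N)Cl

[CX3](=O)[F,Cl,Br,I] describes a carbonyl carbon bonded to a halogen (an acyl halide).
(A) has a chloro substituent but the Cl is not on a carbonyl carbon.
(B) has a methyl-ester group (-C(=O)OCH3) but the carbonyl is bonded to -O-C, not to a halogen.
(C) contains an acyl chloride (-C(=O)Cl), which satisfies every atom and bond constraint.
So the answer is (C).

C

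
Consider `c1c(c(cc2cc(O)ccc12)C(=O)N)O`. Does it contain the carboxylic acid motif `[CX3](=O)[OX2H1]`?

No

The pattern [CX3](=O)[OX2H1] describes an sp2 carbon double-bonded to O and single-bonded to an -OH oxygen — a carboxylic acid.
The closest candidate here is a primary amide (-C(=O)NH2), but the carbonyl is bonded to N, not to an -OH oxygen. No other fragment satisfies the full query, so there is no match.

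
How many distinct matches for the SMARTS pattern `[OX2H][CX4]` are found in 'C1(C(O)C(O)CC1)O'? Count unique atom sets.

3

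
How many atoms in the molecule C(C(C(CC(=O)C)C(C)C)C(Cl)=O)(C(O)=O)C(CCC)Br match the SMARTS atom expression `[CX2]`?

0

The query [CX2] means: C with X2: aliphatic carbon with exactly 2 total connections.
Check the 21 heavy atoms by environment: 12× C (X4) → no; 3× C (X3) → no; 3× O (X1) → no; 1× O (X2) → no; 1× Br (X1) → no; 1× Cl (X1) → no.
No environment satisfies the query, so 0 matching atoms.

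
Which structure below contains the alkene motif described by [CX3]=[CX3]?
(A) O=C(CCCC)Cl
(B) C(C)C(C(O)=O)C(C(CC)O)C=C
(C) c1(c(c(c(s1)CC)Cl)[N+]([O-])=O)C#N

B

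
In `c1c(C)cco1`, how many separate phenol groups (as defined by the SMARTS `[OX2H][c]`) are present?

0

[OX2H][c] is the SMARTS for a phenol: a hydroxyl oxygen attached to an aromatic carbon.
No fragment in the molecule satisfies every constraint, giving 0 matches.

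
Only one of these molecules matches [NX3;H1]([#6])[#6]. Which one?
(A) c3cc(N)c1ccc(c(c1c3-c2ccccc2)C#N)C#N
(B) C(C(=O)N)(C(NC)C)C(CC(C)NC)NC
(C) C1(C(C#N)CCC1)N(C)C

B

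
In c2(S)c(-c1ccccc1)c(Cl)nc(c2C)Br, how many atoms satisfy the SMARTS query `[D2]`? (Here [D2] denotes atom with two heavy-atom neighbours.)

6

The query [D2] means: atom with exactly two heavy-atom neighbours.
Check the 16 heavy atoms by environment: 1× n (aromatic, D2) → match; 6× c (aromatic, D3) → no; 5× c (aromatic, D2) → match; 1× C (D1) → no; 1× Cl (D1) → no; 1× Br (D1) → no; 1× S (D1) → no.
Summing the matching environments: 1 + 5 = 6 matching atoms.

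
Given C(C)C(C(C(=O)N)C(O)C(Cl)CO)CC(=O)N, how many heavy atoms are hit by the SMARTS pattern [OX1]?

2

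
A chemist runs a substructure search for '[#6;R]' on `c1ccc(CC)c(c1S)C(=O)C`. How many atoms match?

Check the 12 heavy atoms by environment: 6× c (aromatic, in 6-ring) → match; 4× C (acyclic) → no; 1× O (acyclic) → no; 1× S (acyclic) → no.
That gives 6 matching atoms.

6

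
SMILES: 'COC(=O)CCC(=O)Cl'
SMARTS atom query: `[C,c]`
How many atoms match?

5

The query [C,c] means: comma = OR; matches aliphatic or aromatic carbon — same as #6.
Check the 9 heavy atoms by environment: 5× C → match; 3× O → no; 1× Cl → no.
That gives 5 matching atoms.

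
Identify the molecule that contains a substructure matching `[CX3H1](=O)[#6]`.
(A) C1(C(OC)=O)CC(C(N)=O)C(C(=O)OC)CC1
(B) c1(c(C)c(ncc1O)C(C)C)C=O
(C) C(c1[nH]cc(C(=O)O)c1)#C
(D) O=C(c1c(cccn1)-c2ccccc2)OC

[CX3H1](=O)[#6] describes an sp2 carbon with one H, double-bonded to O and single-bonded to carbon (an aldehyde).
(A) has a methyl-ester group (-C(=O)OCH3) but the carbonyl carbon has H0, not H1.
(B) contains an aldehyde (-CHO), which satisfies every atom and bond constraint.
(C) has a carboxylic acid group (-C(=O)OH) but the carbonyl carbon has H0 and is bonded to O, not H1.
(D) has a methyl-ester group (-C(=O)OCH3) but the carbonyl carbon has H0, not H1.
So the answer is (B).

B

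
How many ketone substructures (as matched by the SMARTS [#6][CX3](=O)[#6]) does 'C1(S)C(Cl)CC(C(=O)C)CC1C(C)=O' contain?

2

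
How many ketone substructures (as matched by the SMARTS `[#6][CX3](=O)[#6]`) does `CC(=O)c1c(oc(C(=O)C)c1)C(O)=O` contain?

[#6][CX3](=O)[#6] is the SMARTS for a ketone: a carbonyl carbon (no H) flanked by two carbons.
The molecule carries 2 separate instances of an acetyl/ketone group (-C(=O)CH3) meeting every constraint; each maps to a distinct set of atoms, giving 2 matches.

2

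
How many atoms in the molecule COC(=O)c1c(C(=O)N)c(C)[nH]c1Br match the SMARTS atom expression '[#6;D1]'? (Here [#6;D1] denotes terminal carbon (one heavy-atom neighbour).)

The query [#6;D1] means: carbon bonded to exactly one heavy atom.
Check the 14 heavy atoms by environment: 1× n (aromatic, D2) → no; 4× c (aromatic, D3) → no; 2× C (D3) → no; 2× O (D1) → no; 1× N (D1) → no; 1× O (D2) → no; 2× C (D1) → match; 1× Br (D1) → no.
That gives 2 matching atoms.

2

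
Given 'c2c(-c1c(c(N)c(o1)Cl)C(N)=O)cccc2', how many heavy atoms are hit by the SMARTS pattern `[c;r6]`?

Check the 16 heavy atoms by environment: 1× o (aromatic, in 5-ring) → no; 4× c (aromatic, in 5-ring) → no; 1× Cl (acyclic) → no; 2× N (acyclic) → no; 1× C (acyclic) → no; 1× O (acyclic) → no; 6× c (aromatic, in 6-ring) → match.
That gives 6 matching atoms.

6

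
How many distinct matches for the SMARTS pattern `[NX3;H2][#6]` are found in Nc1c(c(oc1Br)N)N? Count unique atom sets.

3

[NX3;H2][#6] is the SMARTS for a primary amine: a trivalent nitrogen with two H attached to carbon.
The molecule carries 3 separate instances of a primary amino group (-NH2) meeting every constraint; each maps to a distinct set of atoms, giving 3 matches.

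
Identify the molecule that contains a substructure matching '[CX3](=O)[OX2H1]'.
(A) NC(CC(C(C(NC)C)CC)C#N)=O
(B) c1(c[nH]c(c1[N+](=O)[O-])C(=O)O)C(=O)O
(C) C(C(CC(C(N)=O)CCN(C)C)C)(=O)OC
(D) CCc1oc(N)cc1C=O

B

[CX3](=O)[OX2H1] describes an sp2 carbon double-bonded to O and single-bonded to an -OH oxygen (a carboxylic acid).
(A) has a primary amide (-C(=O)NH2) but the carbonyl is bonded to N, not to an -OH oxygen.
(B) contains a carboxylic acid group (-C(=O)OH), which satisfies every atom and bond constraint.
(C) has a primary amide (-C(=O)NH2) but the carbonyl is bonded to N, not to an -OH oxygen.
(D) has an aldehyde (-CHO) but there is no singly-bonded oxygen on the carbonyl carbon.
So the answer is (B).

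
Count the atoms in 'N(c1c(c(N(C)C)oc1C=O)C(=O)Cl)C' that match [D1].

Check the 15 heavy atoms by environment: 1× o (aromatic, D2) → no; 4× c (aromatic, D3) → no; 1× N (D2) → no; 3× C (D1) → match; 1× C (D2) → no; 2× O (D1) → match; 1× C (D3) → no; 1× Cl (D1) → match; 1× N (D3) → no.
Summing the matching environments: 3 + 2 + 1 = 6 matching atoms.

6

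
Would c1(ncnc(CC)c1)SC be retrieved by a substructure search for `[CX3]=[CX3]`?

The pattern [CX3]=[CX3] describes a non-aromatic C=C double bond between two sp2 carbons — an alkene.
The closest candidate here is an ethyl group (-CH2CH3), but its C-C bond is a single bond between CX4 carbons, not CX3=CX3. No other fragment satisfies the full query, so there is no match.

No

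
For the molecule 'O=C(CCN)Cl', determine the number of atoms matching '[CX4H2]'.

2

Check the 6 heavy atoms by environment: 2× C (H2, X4) → match; 1× N (H2, X3) → no; 1× C (H0, X3) → no; 1× O (H0, X1) → no; 1× Cl (H0, X1) → no.
That gives 2 matching atoms.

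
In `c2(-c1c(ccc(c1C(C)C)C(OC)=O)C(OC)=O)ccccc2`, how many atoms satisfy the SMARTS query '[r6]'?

12

The query [r6] means: r6 matches atoms in a six-membered ring.
Check the 23 heavy atoms by environment: 12× c (aromatic, in 6-ring) → match; 7× C (acyclic) → no; 4× O (acyclic) → no.
That gives 12 matching atoms.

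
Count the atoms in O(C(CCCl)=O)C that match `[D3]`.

1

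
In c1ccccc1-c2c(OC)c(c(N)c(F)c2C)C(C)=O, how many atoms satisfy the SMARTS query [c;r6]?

The query [c;r6] means: aromatic carbon that belongs to a six-membered ring.
Check the 20 heavy atoms by environment: 12× c (aromatic, in 6-ring) → match; 4× C (acyclic) → no; 2× O (acyclic) → no; 1× F (acyclic) → no; 1× N (acyclic) → no.
That gives 12 matching atoms.

12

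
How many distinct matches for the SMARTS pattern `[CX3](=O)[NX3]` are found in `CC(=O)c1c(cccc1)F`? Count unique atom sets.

0

[CX3](=O)[NX3] is the SMARTS for an amide: a carbonyl carbon bonded to a trivalent nitrogen.
No fragment in the molecule satisfies every constraint, giving 0 matches.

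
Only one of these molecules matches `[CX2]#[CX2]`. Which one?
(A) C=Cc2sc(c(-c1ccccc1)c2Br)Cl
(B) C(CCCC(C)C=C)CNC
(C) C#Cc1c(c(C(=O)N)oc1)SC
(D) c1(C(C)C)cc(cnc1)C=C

C

[CX2]#[CX2] describes a carbon-carbon triple bond (an alkyne).
(A) has a vinyl group (-CH=CH2) but the C=C is a double bond; both carbons are CX3, not CX2.
(B) has a vinyl group (-CH=CH2) but the C=C is a double bond; both carbons are CX3, not CX2.
(C) contains an ethynyl group (-C#CH), which satisfies every atom and bond constraint.
(D) has a vinyl group (-CH=CH2) but the C=C is a double bond; both carbons are CX3, not CX2.
So the answer is (C).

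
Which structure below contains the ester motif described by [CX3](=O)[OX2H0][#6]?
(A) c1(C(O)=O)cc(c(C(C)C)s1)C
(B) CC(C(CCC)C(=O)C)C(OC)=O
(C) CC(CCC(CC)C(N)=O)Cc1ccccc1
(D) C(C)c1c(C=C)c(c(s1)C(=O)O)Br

[CX3](=O)[OX2H0][#6] describes a carbonyl carbon bonded to an oxygen that is itself bonded to carbon (no H on that O) (an ester).
(A) has a carboxylic acid group (-C(=O)OH) but the singly-bonded O carries H (OX2H1, not H0).
(B) contains a methyl-ester group (-C(=O)OCH3), which satisfies every atom and bond constraint.
(C) has a primary amide (-C(=O)NH2) but the carbonyl is bonded to N, not to an O-C linkage.
(D) has a carboxylic acid group (-C(=O)OH) but the singly-bonded O carries H (OX2H1, not H0).
So the answer is (B).

B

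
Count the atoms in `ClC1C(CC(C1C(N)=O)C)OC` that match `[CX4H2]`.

1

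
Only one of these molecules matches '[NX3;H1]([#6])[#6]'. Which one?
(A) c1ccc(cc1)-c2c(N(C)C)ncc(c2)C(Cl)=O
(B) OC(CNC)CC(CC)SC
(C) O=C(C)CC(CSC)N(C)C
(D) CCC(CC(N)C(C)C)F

[NX3;H1]([#6])[#6] describes a trivalent nitrogen with one H, bonded to two carbons (a secondary amine).
(A) has a dimethylamino group (-N(CH3)2) but the nitrogen has H0, not H1.
(B) contains an N-methylamino group (-NHCH3), which satisfies every atom and bond constraint.
(C) has a dimethylamino group (-N(CH3)2) but the nitrogen has H0, not H1.
(D) has a primary amino group (-NH2) but the nitrogen has H2 and only one carbon neighbour.
So the answer is (B).

B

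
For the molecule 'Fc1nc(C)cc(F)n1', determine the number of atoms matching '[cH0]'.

Check the 9 heavy atoms by environment: 2× n (aromatic, H0) → no; 3× c (aromatic, H0) → match; 1× c (aromatic, H1) → no; 2× F (H0) → no; 1× C (H3) → no.
That gives 3 matching atoms.

3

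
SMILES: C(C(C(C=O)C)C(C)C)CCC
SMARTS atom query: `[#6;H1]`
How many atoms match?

4

The query [#6;H1] means: any carbon bearing exactly one hydrogen.
Check the 12 heavy atoms by environment: 3× C (H2) → no; 4× C (H1) → match; 4× C (H3) → no; 1× O (H0) → no.
That gives 4 matching atoms.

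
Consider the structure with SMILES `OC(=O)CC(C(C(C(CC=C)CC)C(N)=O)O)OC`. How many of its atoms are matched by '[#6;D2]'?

4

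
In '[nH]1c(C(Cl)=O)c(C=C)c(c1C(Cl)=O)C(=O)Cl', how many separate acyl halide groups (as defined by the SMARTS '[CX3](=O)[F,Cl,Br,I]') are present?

3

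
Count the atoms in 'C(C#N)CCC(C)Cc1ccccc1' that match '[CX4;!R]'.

The query [CX4;!R] means: aliphatic carbon with four total connections, not in a ring.
Check the 14 heavy atoms by environment: 6× C (X4, acyclic) → match; 6× c (aromatic, X3, in 6-ring) → no; 1× C (X2, acyclic) → no; 1× N (X1, acyclic) → no.
That gives 6 matching atoms.

6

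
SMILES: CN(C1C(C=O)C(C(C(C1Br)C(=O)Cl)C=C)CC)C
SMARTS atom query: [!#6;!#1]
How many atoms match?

5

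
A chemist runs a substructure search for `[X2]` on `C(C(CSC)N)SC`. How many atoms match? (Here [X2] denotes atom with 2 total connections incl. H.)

2

The query [X2] means: any atom with exactly two total connections (bonds + H).
Check the 8 heavy atoms by environment: 5× C (X4) → no; 2× S (X2) → match; 1× N (X3) → no.
That gives 2 matching atoms.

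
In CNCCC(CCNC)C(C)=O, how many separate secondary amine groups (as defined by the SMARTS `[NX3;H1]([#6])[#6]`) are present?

2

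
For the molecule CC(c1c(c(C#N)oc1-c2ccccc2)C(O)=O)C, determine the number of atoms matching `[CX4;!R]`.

3

The query [CX4;!R] means: aliphatic carbon with four total connections, not in a ring.
Check the 19 heavy atoms by environment: 1× o (aromatic, X2, in 5-ring) → no; 4× c (aromatic, X3, in 5-ring) → no; 1× C (X2, acyclic) → no; 1× N (X1, acyclic) → no; 1× C (X3, acyclic) → no; 1× O (X1, acyclic) → no; 1× O (X2, acyclic) → no; 6× c (aromatic, X3, in 6-ring) → no; 3× C (X4, acyclic) → match.
That gives 3 matching atoms.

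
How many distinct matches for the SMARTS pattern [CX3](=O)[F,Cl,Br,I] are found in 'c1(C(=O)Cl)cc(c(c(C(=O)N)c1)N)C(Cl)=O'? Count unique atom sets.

[CX3](=O)[F,Cl,Br,I] is the SMARTS for an acyl halide: a carbonyl carbon bonded to a halogen.
The molecule carries 2 separate instances of an acyl chloride (-C(=O)Cl) meeting every constraint; each maps to a distinct set of atoms, giving 2 matches.

2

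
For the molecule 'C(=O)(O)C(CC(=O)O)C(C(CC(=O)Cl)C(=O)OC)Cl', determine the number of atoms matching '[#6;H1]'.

3

Check the 19 heavy atoms by environment: 2× C (H2) → no; 3× C (H1) → match; 4× C (H0) → no; 5× O (H0) → no; 2× O (H1) → no; 1× C (H3) → no; 2× Cl (H0) → no.
That gives 3 matching atoms.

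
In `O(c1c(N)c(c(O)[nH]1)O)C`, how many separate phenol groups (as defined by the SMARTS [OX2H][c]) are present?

2

[OX2H][c] is the SMARTS for a phenol: a hydroxyl oxygen attached to an aromatic carbon.
The molecule carries 2 separate instances of a hydroxyl group (-OH) meeting every constraint; each maps to a distinct set of atoms, giving 2 matches.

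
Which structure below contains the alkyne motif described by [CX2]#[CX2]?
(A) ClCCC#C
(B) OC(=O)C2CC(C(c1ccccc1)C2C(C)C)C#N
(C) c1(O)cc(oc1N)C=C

A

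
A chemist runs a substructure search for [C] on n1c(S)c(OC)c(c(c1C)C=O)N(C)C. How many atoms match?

The query [C] means: uppercase C matches aliphatic (non-aromatic) carbon only.
Check the 15 heavy atoms by environment: 1× n (aromatic) → no; 5× c (aromatic) → no; 5× C → match; 1× S → no; 2× O → no; 1× N → no.
That gives 5 matching atoms.

5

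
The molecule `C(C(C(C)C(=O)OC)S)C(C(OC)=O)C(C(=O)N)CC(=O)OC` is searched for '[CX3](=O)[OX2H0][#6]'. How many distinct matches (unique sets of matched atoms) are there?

[CX3](=O)[OX2H0][#6] is the SMARTS for an ester: a carbonyl carbon bonded to an oxygen that is itself bonded to carbon (no H on that O).
The molecule carries 3 separate instances of a methyl-ester group (-C(=O)OCH3) meeting every constraint; each maps to a distinct set of atoms, giving 3 matches.

3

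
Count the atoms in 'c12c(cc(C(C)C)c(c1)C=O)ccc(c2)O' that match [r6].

10

The query [r6] means: r6 matches atoms in a six-membered ring.
Check the 16 heavy atoms by environment: 10× c (aromatic, in 6-ring) → match; 4× C (acyclic) → no; 2× O (acyclic) → no.
That gives 10 matching atoms.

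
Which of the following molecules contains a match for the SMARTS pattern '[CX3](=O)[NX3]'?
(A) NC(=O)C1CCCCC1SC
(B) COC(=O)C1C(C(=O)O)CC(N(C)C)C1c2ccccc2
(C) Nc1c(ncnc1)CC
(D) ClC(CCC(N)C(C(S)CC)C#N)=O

A

[CX3](=O)[NX3] describes a carbonyl carbon bonded to a trivalent nitrogen (an amide).
(A) contains a primary amide (-C(=O)NH2), which satisfies every atom and bond constraint.
(B) has a carboxylic acid group (-C(=O)OH) but the carbonyl is bonded to O, not to an NX3 nitrogen.
(C) has a primary amino group (-NH2) but the -NH2 is not attached to a carbonyl carbon.
(D) has a nitrile (-C#N) but the nitrile N is NX1 (triple-bonded), not NX3.
So the answer is (A).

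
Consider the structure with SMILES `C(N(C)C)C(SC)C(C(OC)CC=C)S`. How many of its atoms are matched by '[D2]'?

5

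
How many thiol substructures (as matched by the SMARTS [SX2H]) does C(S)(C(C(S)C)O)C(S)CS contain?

[SX2H] is the SMARTS for a thiol: an aliphatic sulfur with two connections, one being H.
The molecule carries 4 separate instances of a thiol (-SH) meeting every constraint; each maps to a distinct set of atoms, giving 4 matches.

4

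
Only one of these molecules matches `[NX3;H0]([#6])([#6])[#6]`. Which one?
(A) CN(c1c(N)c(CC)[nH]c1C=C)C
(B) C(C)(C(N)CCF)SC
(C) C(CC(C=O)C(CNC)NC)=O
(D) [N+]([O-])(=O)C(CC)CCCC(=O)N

[NX3;H0]([#6])([#6])[#6] describes a trivalent nitrogen with no H, bonded to three carbons (a tertiary amine).
(A) contains a dimethylamino group (-N(CH3)2), which satisfies every atom and bond constraint.
(B) has a primary amino group (-NH2) but the nitrogen has H2, not H0 with three carbons.
(C) has an N-methylamino group (-NHCH3) but the nitrogen still has one H (H1), not H0.
(D) has a primary amide (-C(=O)NH2) but the amide nitrogen has H2 and only one carbon neighbour.
So the answer is (A).

A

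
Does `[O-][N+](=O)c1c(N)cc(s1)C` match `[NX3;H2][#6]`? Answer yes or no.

Yes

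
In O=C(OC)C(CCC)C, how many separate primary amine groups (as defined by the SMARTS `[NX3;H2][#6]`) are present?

[NX3;H2][#6] is the SMARTS for a primary amine: a trivalent nitrogen with two H attached to carbon.
No fragment in the molecule satisfies every constraint, giving 0 matches.

0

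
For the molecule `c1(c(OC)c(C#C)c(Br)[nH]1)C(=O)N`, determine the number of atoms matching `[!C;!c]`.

The query [!C;!c] means: neither aliphatic nor aromatic carbon — same as [!#6].
Check the 13 heavy atoms by environment: 1× n (aromatic) → match; 4× c (aromatic) → no; 4× C → no; 2× O → match; 1× N → match; 1× Br → match.
Summing the matching environments: 1 + 2 + 1 + 1 = 5 matching atoms.

5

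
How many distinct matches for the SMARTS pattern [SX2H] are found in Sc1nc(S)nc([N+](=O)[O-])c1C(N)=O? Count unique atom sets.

2

[SX2H] is the SMARTS for a thiol: an aliphatic sulfur with two connections, one being H.
The molecule carries 2 separate instances of a thiol (-SH) meeting every constraint; each maps to a distinct set of atoms, giving 2 matches.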